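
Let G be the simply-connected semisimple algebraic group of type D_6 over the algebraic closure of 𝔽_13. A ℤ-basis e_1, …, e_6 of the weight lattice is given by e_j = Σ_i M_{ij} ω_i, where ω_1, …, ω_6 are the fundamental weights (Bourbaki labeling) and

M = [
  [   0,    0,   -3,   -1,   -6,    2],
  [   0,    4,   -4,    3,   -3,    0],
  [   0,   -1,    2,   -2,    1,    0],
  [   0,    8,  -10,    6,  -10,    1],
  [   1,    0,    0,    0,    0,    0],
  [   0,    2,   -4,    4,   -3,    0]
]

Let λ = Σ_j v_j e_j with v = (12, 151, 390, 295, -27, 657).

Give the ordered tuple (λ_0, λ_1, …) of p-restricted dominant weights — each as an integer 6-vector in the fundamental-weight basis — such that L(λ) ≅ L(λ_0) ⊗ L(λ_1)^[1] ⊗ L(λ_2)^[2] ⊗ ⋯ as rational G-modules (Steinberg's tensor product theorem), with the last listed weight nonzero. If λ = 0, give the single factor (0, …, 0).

Converting to the ω-basis (c_i = row i of M dotted with v = (12, 151, 390, 295, -27, 657)):
  c_1 = 0*12 + 0*151 + -3*390 + -1*295 + -6*-27 + 2*657 = 11
  c_2 = 0*12 + 4*151 + -4*390 + 3*295 + -3*-27 + 0*657 = 10
  c_3 = 0*12 + -1*151 + 2*390 + -2*295 + 1*-27 + 0*657 = 12
  c_4 = 0*12 + 8*151 + -10*390 + 6*295 + -10*-27 + 1*657 = 5
  c_5 = 1*12 + 0*151 + 0*390 + 0*295 + 0*-27 + 0*657 = 12
  c_6 = 0*12 + 2*151 + -4*390 + 4*295 + -3*-27 + 0*657 = 3
p = 13; digits c_i = Σ_j d_{ij}·13^j, 0 ≤ d_{ij} < 13:
  c_1 = 11 = 11·13^0
  c_2 = 10 = 10·13^0
  c_3 = 12 = 12·13^0
  c_4 = 5 = 5·13^0
  c_5 = 12 = 12·13^0
  c_6 = 3 = 3·13^0
p-restricted factor λ_0 = (11, 10, 12, 5, 12, 3)

((11, 10, 12, 5, 12, 3),)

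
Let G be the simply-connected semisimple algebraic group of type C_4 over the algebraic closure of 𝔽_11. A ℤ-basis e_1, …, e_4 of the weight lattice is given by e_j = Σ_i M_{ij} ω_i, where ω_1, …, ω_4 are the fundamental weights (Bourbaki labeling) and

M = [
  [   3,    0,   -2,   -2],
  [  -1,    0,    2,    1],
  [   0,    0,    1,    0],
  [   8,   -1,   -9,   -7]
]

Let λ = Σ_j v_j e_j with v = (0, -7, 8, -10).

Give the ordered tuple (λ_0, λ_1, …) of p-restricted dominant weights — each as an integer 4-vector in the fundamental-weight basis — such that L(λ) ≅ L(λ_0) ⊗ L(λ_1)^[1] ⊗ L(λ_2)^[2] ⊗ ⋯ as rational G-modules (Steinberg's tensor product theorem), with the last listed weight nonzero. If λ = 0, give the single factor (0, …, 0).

((4, 6, 8, 5),)

In the fundamental-weight basis, λ has coordinates c = M·v (v = (0, -7, 8, -10)):
  c_1 = 3*0 + 0*-7 + -2*8 + -2*-10 = 4
  c_2 = -1*0 + 0*-7 + 2*8 + 1*-10 = 6
  c_3 = 0*0 + 0*-7 + 1*8 + 0*-10 = 8
  c_4 = 8*0 + -1*-7 + -9*8 + -7*-10 = 5
Expand coordinatewise in base 11:
  c_1 = 4 = 4·11^0
  c_2 = 6 = 6·11^0
  c_3 = 8 = 8·11^0
  c_4 = 5 = 5·11^0
Factor λ_0 = (4, 6, 8, 5)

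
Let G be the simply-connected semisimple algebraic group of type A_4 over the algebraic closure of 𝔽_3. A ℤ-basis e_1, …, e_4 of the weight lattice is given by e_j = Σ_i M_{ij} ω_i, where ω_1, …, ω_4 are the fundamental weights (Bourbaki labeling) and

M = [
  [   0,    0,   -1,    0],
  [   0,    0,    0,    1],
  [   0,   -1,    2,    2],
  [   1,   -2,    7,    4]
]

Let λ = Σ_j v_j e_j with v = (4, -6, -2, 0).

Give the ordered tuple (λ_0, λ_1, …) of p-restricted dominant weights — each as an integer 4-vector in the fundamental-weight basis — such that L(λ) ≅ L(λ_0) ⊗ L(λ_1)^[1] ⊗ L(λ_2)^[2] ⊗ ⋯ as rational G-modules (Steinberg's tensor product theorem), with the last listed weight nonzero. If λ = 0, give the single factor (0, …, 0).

In the fundamental-weight basis, λ has coordinates c = M·v (v = (4, -6, -2, 0)):
  c_1 = 0·4 + (0)·(-6) + (-1)·(-2) + 0·0 = 2
  c_2 = 0·4 + (0)·(-6) + (0)·(-2) + 1·0 = 0
  c_3 = 0·4 + (-1)·(-6) + (2)·(-2) + 2·0 = 2
  c_4 = 1·4 + (-2)·(-6) + (7)·(-2) + 4·0 = 2
p = 3; digits c_i = Σ_j d_{ij}·3^j, 0 ≤ d_{ij} < 3:
  c_1 = 2 = 2·3^0
  c_2 = 0
  c_3 = 2 = 2·3^0
  c_4 = 2 = 2·3^0
λ_0 = (2, 0, 2, 2)

((2, 0, 2, 2),)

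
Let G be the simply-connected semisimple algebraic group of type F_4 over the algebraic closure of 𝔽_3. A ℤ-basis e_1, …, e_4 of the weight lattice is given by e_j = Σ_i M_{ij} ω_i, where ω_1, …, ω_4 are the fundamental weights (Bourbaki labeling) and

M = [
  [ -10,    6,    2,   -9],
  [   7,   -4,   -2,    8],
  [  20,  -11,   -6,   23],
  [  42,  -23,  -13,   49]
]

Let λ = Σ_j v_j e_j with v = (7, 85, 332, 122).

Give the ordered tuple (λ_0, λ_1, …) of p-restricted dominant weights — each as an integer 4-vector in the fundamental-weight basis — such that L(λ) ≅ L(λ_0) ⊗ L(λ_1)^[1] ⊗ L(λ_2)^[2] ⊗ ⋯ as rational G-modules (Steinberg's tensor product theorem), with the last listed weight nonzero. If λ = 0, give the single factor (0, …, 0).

Converting to the ω-basis (c_i = row i of M dotted with v = (7, 85, 332, 122)):
  c_1 = (-10)·(7) + 6·85 + 2·332 + (-9)·(122) = 6
  c_2 = 7·7 + (-4)·(85) + (-2)·(332) + 8·122 = 21
  c_3 = 20·7 + (-11)·(85) + (-6)·(332) + 23·122 = 19
  c_4 = 42·7 + (-23)·(85) + (-13)·(332) + 49·122 = 1
p = 3; digits c_i = Σ_j d_{ij}·3^j, 0 ≤ d_{ij} < 3:
  c_1 = 6 = 0·3^0 + 2·3^1
  c_2 = 21 = 0·3^0 + 1·3^1 + 2·3^2
  c_3 = 19 = 1·3^0 + 0·3^1 + 2·3^2
  c_4 = 1 = 1·3^0
p-restricted factor λ_0 = (0, 0, 1, 1)
p-restricted factor λ_1 = (2, 1, 0, 0)
p-restricted factor λ_2 = (0, 2, 2, 0)

((0, 0, 1, 1), (2, 1, 0, 0), (0, 2, 2, 0))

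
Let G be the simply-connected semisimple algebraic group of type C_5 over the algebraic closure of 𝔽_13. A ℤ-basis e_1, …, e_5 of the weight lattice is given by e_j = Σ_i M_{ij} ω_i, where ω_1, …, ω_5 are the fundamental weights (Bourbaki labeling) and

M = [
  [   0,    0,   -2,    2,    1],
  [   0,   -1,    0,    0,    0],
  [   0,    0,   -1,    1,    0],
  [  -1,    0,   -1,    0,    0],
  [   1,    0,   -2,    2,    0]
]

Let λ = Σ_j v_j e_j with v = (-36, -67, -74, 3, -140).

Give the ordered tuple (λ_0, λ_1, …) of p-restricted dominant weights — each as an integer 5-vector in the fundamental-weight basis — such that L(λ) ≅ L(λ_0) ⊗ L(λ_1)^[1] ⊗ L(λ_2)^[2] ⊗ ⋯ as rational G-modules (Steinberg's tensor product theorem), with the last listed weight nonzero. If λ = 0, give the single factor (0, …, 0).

((1, 2, 12, 6, 1), (1, 5, 5, 8, 9))

Compute c_i = Σ_j M_{ij} v_j with v = (-36, -67, -74, 3, -140):
  c_1 = 0*-36 + 0*-67 + -2*-74 + 2*3 + 1*-140 = 14
  c_2 = 0*-36 + -1*-67 + 0*-74 + 0*3 + 0*-140 = 67
  c_3 = 0*-36 + 0*-67 + -1*-74 + 1*3 + 0*-140 = 77
  c_4 = -1*-36 + 0*-67 + -1*-74 + 0*3 + 0*-140 = 110
  c_5 = 1*-36 + 0*-67 + -2*-74 + 2*3 + 0*-140 = 118
Writing each c_i in base p = 13:
  c_1 = 14 = 1·13^0 + 1·13^1
  c_2 = 67 = 2·13^0 + 5·13^1
  c_3 = 77 = 12·13^0 + 5·13^1
  c_4 = 110 = 6·13^0 + 8·13^1
  c_5 = 118 = 1·13^0 + 9·13^1
λ_0 = (1, 2, 12, 6, 1)
λ_1 = (1, 5, 5, 8, 9)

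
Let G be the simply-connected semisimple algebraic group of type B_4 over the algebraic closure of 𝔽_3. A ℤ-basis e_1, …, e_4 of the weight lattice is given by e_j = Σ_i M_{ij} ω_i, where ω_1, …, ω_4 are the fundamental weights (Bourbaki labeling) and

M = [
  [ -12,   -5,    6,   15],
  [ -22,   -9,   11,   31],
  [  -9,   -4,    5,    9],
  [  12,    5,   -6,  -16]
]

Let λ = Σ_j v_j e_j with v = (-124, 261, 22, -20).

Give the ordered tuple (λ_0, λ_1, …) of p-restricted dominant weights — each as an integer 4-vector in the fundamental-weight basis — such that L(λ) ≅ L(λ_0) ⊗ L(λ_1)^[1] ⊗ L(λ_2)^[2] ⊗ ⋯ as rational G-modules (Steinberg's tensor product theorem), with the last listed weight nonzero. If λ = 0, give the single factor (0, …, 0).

Change of basis e → ω: c = M·v where v = (-124, 261, 22, -20):
  c_1 = (-12)·(-124) + (-5)·(261) + 6·22 + (15)·(-20) = 15
  c_2 = (-22)·(-124) + (-9)·(261) + 11·22 + (31)·(-20) = 1
  c_3 = (-9)·(-124) + (-4)·(261) + 5·22 + (9)·(-20) = 2
  c_4 = (12)·(-124) + 5·261 + (-6)·(22) + (-16)·(-20) = 5
p = 3; digits c_i = Σ_j d_{ij}·3^j, 0 ≤ d_{ij} < 3:
  c_1 = 15 = 0·3^0 + 2·3^1 + 1·3^2
  c_2 = 1 = 1·3^0
  c_3 = 2 = 2·3^0
  c_4 = 5 = 2·3^0 + 1·3^1
Factor λ_0 = (0, 1, 2, 2)
Factor λ_1 = (2, 0, 0, 1)
Factor λ_2 = (1, 0, 0, 0)

((0, 1, 2, 2), (2, 0, 0, 1), (1, 0, 0, 0))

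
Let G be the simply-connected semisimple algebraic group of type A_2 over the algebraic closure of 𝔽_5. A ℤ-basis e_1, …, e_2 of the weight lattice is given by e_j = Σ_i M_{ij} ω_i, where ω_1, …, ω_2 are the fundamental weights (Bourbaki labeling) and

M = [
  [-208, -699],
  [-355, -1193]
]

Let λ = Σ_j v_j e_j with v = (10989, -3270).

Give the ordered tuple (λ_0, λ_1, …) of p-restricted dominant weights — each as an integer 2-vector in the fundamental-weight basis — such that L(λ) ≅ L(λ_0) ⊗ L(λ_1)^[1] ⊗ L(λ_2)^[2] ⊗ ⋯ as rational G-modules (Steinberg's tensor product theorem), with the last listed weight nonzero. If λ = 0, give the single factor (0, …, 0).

((3, 0), (3, 3))

Compute c_i = Σ_j M_{ij} v_j with v = (10989, -3270):
  c_1 = (-208)·(10989) + (-699)·(-3270) = 18
  c_2 = (-355)·(10989) + (-1193)·(-3270) = 15
Writing each c_i in base p = 5:
  c_1 = 18 = 3·5^0 + 3·5^1
  c_2 = 15 = 0·5^0 + 3·5^1
p-restricted factor λ_0 = (3, 0)
p-restricted factor λ_1 = (3, 3)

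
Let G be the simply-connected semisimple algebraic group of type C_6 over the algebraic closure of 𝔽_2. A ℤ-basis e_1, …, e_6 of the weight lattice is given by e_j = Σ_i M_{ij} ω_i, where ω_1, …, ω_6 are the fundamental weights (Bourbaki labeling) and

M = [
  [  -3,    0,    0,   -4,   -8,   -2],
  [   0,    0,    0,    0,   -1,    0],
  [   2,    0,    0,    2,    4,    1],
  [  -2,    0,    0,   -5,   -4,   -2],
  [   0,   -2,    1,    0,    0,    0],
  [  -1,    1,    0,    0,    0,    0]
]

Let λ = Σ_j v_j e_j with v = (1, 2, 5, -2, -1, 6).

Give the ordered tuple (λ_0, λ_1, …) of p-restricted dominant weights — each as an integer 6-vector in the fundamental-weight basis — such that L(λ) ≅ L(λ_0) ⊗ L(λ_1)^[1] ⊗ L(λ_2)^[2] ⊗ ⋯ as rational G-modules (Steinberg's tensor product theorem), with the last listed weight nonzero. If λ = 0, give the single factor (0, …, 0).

((1, 1, 0, 0, 1, 1),)

In the fundamental-weight basis, λ has coordinates c = M·v (v = (1, 2, 5, -2, -1, 6)):
  c_1 = -3*1 + 0*2 + 0*5 + -4*-2 + -8*-1 + -2*6 = 1
  c_2 = 0*1 + 0*2 + 0*5 + 0*-2 + -1*-1 + 0*6 = 1
  c_3 = 2*1 + 0*2 + 0*5 + 2*-2 + 4*-1 + 1*6 = 0
  c_4 = -2*1 + 0*2 + 0*5 + -5*-2 + -4*-1 + -2*6 = 0
  c_5 = 0*1 + -2*2 + 1*5 + 0*-2 + 0*-1 + 0*6 = 1
  c_6 = -1*1 + 1*2 + 0*5 + 0*-2 + 0*-1 + 0*6 = 1
Base-2 expansion of each c_i:
  c_1 = 1 = 1·2^0
  c_2 = 1 = 1·2^0
  c_3 = 0
  c_4 = 0
  c_5 = 1 = 1·2^0
  c_6 = 1 = 1·2^0
Factor λ_0 = (1, 1, 0, 0, 1, 1)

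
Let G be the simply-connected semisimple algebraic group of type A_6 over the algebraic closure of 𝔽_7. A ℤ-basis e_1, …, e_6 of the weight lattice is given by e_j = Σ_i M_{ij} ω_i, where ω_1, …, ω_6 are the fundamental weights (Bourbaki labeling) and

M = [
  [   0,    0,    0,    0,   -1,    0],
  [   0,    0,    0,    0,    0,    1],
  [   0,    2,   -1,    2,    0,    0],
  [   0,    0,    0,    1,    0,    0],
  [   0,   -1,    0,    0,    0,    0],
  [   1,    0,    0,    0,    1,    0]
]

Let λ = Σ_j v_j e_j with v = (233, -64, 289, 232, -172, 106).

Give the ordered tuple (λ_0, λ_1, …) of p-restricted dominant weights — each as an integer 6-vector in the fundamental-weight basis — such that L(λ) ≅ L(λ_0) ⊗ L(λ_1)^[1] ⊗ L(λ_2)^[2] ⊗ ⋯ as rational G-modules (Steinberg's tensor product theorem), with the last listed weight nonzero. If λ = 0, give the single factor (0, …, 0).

((4, 1, 5, 1, 1, 5), (3, 1, 6, 5, 2, 1), (3, 2, 0, 4, 1, 1))

Converting to the ω-basis (c_i = row i of M dotted with v = (233, -64, 289, 232, -172, 106)):
  c_1 = 0*233 + 0*-64 + 0*289 + 0*232 + -1*-172 + 0*106 = 172
  c_2 = 0*233 + 0*-64 + 0*289 + 0*232 + 0*-172 + 1*106 = 106
  c_3 = 0*233 + 2*-64 + -1*289 + 2*232 + 0*-172 + 0*106 = 47
  c_4 = 0*233 + 0*-64 + 0*289 + 1*232 + 0*-172 + 0*106 = 232
  c_5 = 0*233 + -1*-64 + 0*289 + 0*232 + 0*-172 + 0*106 = 64
  c_6 = 1*233 + 0*-64 + 0*289 + 0*232 + 1*-172 + 0*106 = 61
Base-7 expansion of each c_i:
  c_1 = 172 = 4·7^0 + 3·7^1 + 3·7^2
  c_2 = 106 = 1·7^0 + 1·7^1 + 2·7^2
  c_3 = 47 = 5·7^0 + 6·7^1
  c_4 = 232 = 1·7^0 + 5·7^1 + 4·7^2
  c_5 = 64 = 1·7^0 + 2·7^1 + 1·7^2
  c_6 = 61 = 5·7^0 + 1·7^1 + 1·7^2
p-restricted factor λ_0 = (4, 1, 5, 1, 1, 5)
p-restricted factor λ_1 = (3, 1, 6, 5, 2, 1)
p-restricted factor λ_2 = (3, 2, 0, 4, 1, 1)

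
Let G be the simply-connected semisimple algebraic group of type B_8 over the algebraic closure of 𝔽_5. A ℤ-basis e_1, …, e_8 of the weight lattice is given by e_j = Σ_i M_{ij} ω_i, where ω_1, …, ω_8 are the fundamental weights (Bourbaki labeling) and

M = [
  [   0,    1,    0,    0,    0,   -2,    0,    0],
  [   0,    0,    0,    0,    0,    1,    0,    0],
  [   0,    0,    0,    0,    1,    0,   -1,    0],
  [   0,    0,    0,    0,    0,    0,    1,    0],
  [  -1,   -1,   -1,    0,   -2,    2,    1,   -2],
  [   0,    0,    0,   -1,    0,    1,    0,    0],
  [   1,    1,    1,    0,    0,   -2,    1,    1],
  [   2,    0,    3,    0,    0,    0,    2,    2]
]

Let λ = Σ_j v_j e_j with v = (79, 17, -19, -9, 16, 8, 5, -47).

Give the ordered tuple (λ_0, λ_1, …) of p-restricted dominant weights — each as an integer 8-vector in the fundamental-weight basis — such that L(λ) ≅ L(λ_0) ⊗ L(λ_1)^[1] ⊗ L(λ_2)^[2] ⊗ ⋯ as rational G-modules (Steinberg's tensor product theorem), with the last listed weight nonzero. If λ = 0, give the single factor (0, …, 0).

Change of basis e → ω: c = M·v where v = (79, 17, -19, -9, 16, 8, 5, -47):
  c_1 = 0*79 + 1*17 + 0*-19 + 0*-9 + 0*16 + -2*8 + 0*5 + 0*-47 = 1
  c_2 = 0*79 + 0*17 + 0*-19 + 0*-9 + 0*16 + 1*8 + 0*5 + 0*-47 = 8
  c_3 = 0*79 + 0*17 + 0*-19 + 0*-9 + 1*16 + 0*8 + -1*5 + 0*-47 = 11
  c_4 = 0*79 + 0*17 + 0*-19 + 0*-9 + 0*16 + 0*8 + 1*5 + 0*-47 = 5
  c_5 = -1*79 + -1*17 + -1*-19 + 0*-9 + -2*16 + 2*8 + 1*5 + -2*-47 = 6
  c_6 = 0*79 + 0*17 + 0*-19 + -1*-9 + 0*16 + 1*8 + 0*5 + 0*-47 = 17
  c_7 = 1*79 + 1*17 + 1*-19 + 0*-9 + 0*16 + -2*8 + 1*5 + 1*-47 = 19
  c_8 = 2*79 + 0*17 + 3*-19 + 0*-9 + 0*16 + 0*8 + 2*5 + 2*-47 = 17
Base-5 expansion of each c_i:
  c_1 = 1 = 1·5^0
  c_2 = 8 = 3·5^0 + 1·5^1
  c_3 = 11 = 1·5^0 + 2·5^1
  c_4 = 5 = 0·5^0 + 1·5^1
  c_5 = 6 = 1·5^0 + 1·5^1
  c_6 = 17 = 2·5^0 + 3·5^1
  c_7 = 19 = 4·5^0 + 3·5^1
  c_8 = 17 = 2·5^0 + 3·5^1
Factor λ_0 = (1, 3, 1, 0, 1, 2, 4, 2)
Factor λ_1 = (0, 1, 2, 1, 1, 3, 3, 3)

((1, 3, 1, 0, 1, 2, 4, 2), (0, 1, 2, 1, 1, 3, 3, 3))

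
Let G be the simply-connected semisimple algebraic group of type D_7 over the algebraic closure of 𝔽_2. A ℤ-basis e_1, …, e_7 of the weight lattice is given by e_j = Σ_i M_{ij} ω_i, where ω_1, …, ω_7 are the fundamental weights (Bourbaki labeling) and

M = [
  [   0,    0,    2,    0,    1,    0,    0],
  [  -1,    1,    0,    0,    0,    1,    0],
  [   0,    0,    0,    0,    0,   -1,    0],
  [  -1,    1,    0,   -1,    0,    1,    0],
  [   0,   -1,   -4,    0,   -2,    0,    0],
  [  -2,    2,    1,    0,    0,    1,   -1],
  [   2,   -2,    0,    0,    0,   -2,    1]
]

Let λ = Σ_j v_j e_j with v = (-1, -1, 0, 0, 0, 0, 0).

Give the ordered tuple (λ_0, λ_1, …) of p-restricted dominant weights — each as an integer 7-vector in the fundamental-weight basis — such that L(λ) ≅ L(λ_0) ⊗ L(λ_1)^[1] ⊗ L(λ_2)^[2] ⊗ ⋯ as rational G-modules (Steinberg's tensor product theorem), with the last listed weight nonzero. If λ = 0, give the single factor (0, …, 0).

((0, 0, 0, 0, 1, 0, 0),)

Converting to the ω-basis (c_i = row i of M dotted with v = (-1, -1, 0, 0, 0, 0, 0)):
  c_1 = (0)·(-1) + (0)·(-1) + 2·0 + 0·0 + 1·0 + 0·0 + 0·0 = 0
  c_2 = (-1)·(-1) + (1)·(-1) + 0·0 + 0·0 + 0·0 + 1·0 + 0·0 = 0
  c_3 = (0)·(-1) + (0)·(-1) + 0·0 + 0·0 + 0·0 + (-1)·(0) + 0·0 = 0
  c_4 = (-1)·(-1) + (1)·(-1) + 0·0 + (-1)·(0) + 0·0 + 1·0 + 0·0 = 0
  c_5 = (0)·(-1) + (-1)·(-1) + (-4)·(0) + 0·0 + (-2)·(0) + 0·0 + 0·0 = 1
  c_6 = (-2)·(-1) + (2)·(-1) + 1·0 + 0·0 + 0·0 + 1·0 + (-1)·(0) = 0
  c_7 = (2)·(-1) + (-2)·(-1) + 0·0 + 0·0 + 0·0 + (-2)·(0) + 1·0 = 0
Expand coordinatewise in base 2:
  c_1 = 0
  c_2 = 0
  c_3 = 0
  c_4 = 0
  c_5 = 1 = 1·2^0
  c_6 = 0
  c_7 = 0
p-restricted factor λ_0 = (0, 0, 0, 0, 1, 0, 0)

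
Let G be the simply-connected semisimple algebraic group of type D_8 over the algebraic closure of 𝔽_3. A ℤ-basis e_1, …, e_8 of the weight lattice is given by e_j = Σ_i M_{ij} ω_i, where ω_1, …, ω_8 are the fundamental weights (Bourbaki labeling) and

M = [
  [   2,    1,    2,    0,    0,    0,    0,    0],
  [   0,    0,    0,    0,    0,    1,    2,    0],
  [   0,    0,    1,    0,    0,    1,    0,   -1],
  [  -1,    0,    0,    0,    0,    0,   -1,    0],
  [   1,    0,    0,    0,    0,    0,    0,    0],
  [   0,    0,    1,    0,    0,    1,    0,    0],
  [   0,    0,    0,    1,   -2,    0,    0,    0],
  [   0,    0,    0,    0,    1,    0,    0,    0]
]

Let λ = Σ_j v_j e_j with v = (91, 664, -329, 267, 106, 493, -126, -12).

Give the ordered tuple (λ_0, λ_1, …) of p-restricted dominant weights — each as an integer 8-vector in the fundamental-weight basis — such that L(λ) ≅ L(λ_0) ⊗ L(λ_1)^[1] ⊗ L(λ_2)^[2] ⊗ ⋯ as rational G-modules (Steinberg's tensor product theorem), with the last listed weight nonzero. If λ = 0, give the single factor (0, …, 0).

Converting to the ω-basis (c_i = row i of M dotted with v = (91, 664, -329, 267, 106, 493, -126, -12)):
  c_1 = (2)·(91) + (1)·(664) + (2)·(-329) + (0)·(267) + (0)·(106) + (0)·(493) + (0)·(-126) + (0)·(-12) = 188
  c_2 = (0)·(91) + (0)·(664) + (0)·(-329) + (0)·(267) + (0)·(106) + (1)·(493) + (2)·(-126) + (0)·(-12) = 241
  c_3 = (0)·(91) + (0)·(664) + (1)·(-329) + (0)·(267) + (0)·(106) + (1)·(493) + (0)·(-126) + (-1)·(-12) = 176
  c_4 = (-1)·(91) + (0)·(664) + (0)·(-329) + (0)·(267) + (0)·(106) + (0)·(493) + (-1)·(-126) + (0)·(-12) = 35
  c_5 = (1)·(91) + (0)·(664) + (0)·(-329) + (0)·(267) + (0)·(106) + (0)·(493) + (0)·(-126) + (0)·(-12) = 91
  c_6 = (0)·(91) + (0)·(664) + (1)·(-329) + (0)·(267) + (0)·(106) + (1)·(493) + (0)·(-126) + (0)·(-12) = 164
  c_7 = (0)·(91) + (0)·(664) + (0)·(-329) + (1)·(267) + (-2)·(106) + (0)·(493) + (0)·(-126) + (0)·(-12) = 55
  c_8 = (0)·(91) + (0)·(664) + (0)·(-329) + (0)·(267) + (1)·(106) + (0)·(493) + (0)·(-126) + (0)·(-12) = 106
Base-3 expansion of each c_i:
  c_1 = 188 = 2·3^0 + 2·3^1 + 2·3^2 + 0·3^3 + 2·3^4
  c_2 = 241 = 1·3^0 + 2·3^1 + 2·3^2 + 2·3^3 + 2·3^4
  c_3 = 176 = 2·3^0 + 1·3^1 + 1·3^2 + 0·3^3 + 2·3^4
  c_4 = 35 = 2·3^0 + 2·3^1 + 0·3^2 + 1·3^3
  c_5 = 91 = 1·3^0 + 0·3^1 + 1·3^2 + 0·3^3 + 1·3^4
  c_6 = 164 = 2·3^0 + 0·3^1 + 0·3^2 + 0·3^3 + 2·3^4
  c_7 = 55 = 1·3^0 + 0·3^1 + 0·3^2 + 2·3^3
  c_8 = 106 = 1·3^0 + 2·3^1 + 2·3^2 + 0·3^3 + 1·3^4
λ_0 = (2, 1, 2, 2, 1, 2, 1, 1)
λ_1 = (2, 2, 1, 2, 0, 0, 0, 2)
λ_2 = (2, 2, 1, 0, 1, 0, 0, 2)
λ_3 = (0, 2, 0, 1, 0, 0, 2, 0)
λ_4 = (2, 2, 2, 0, 1, 2, 0, 1)

((2, 1, 2, 2, 1, 2, 1, 1), (2, 2, 1, 2, 0, 0, 0, 2), (2, 2, 1, 0, 1, 0, 0, 2), (0, 2, 0, 1, 0, 0, 2, 0), (2, 2, 2, 0, 1, 2, 0, 1))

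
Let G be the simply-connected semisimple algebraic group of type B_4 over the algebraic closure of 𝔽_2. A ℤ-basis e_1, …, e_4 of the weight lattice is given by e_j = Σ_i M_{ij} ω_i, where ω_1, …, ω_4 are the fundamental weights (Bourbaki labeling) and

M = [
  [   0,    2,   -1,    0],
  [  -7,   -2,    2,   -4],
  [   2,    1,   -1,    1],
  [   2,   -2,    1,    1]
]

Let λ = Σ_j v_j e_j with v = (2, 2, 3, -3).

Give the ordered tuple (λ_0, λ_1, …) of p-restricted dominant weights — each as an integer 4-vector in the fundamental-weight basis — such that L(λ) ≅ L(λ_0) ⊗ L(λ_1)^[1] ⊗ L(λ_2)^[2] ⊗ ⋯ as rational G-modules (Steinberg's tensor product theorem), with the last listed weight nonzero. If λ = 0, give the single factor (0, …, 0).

Converting to the ω-basis (c_i = row i of M dotted with v = (2, 2, 3, -3)):
  c_1 = 0·2 + 2·2 + (-1)·(3) + (0)·(-3) = 1
  c_2 = (-7)·(2) + (-2)·(2) + 2·3 + (-4)·(-3) = 0
  c_3 = 2·2 + 1·2 + (-1)·(3) + (1)·(-3) = 0
  c_4 = 2·2 + (-2)·(2) + 1·3 + (1)·(-3) = 0
Expand coordinatewise in base 2:
  c_1 = 1 = 1·2^0
  c_2 = 0
  c_3 = 0
  c_4 = 0
p-restricted factor λ_0 = (1, 0, 0, 0)

((1, 0, 0, 0),)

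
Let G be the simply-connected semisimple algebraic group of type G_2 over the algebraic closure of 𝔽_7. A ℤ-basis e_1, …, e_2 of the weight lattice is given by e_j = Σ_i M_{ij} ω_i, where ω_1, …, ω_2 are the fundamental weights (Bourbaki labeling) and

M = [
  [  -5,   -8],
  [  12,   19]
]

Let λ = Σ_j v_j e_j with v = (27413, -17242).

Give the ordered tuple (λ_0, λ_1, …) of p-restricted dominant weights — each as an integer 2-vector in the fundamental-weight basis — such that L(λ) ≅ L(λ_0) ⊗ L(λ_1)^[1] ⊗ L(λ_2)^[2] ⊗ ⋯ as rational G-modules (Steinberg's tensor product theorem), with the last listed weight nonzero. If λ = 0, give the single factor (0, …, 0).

((3, 0), (5, 5), (3, 6), (2, 3))

ω-coordinates c = M·v, v = (27413, -17242):
  c_1 = -5*27413 + -8*-17242 = 871
  c_2 = 12*27413 + 19*-17242 = 1358
p = 7; digits c_i = Σ_j d_{ij}·7^j, 0 ≤ d_{ij} < 7:
  c_1 = 871 = 3·7^0 + 5·7^1 + 3·7^2 + 2·7^3
  c_2 = 1358 = 0·7^0 + 5·7^1 + 6·7^2 + 3·7^3
p-restricted factor λ_0 = (3, 0)
p-restricted factor λ_1 = (5, 5)
p-restricted factor λ_2 = (3, 6)
p-restricted factor λ_3 = (2, 3)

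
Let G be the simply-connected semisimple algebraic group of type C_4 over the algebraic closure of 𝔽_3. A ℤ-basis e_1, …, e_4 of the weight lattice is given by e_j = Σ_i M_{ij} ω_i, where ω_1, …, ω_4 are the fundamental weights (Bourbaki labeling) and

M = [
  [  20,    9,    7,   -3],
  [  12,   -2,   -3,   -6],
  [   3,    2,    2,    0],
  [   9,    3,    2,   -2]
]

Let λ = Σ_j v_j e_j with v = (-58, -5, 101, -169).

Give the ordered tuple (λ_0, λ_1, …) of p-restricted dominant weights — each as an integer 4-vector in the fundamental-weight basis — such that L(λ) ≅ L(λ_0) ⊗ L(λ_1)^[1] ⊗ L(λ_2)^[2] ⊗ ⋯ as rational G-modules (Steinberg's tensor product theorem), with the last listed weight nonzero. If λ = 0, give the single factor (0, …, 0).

Change of basis e → ω: c = M·v where v = (-58, -5, 101, -169):
  c_1 = (20)·(-58) + (9)·(-5) + 7·101 + (-3)·(-169) = 9
  c_2 = (12)·(-58) + (-2)·(-5) + (-3)·(101) + (-6)·(-169) = 25
  c_3 = (3)·(-58) + (2)·(-5) + 2·101 + (0)·(-169) = 18
  c_4 = (9)·(-58) + (3)·(-5) + 2·101 + (-2)·(-169) = 3
Writing each c_i in base p = 3:
  c_1 = 9 = 0·3^0 + 0·3^1 + 1·3^2
  c_2 = 25 = 1·3^0 + 2·3^1 + 2·3^2
  c_3 = 18 = 0·3^0 + 0·3^1 + 2·3^2
  c_4 = 3 = 0·3^0 + 1·3^1
p-restricted factor λ_0 = (0, 1, 0, 0)
p-restricted factor λ_1 = (0, 2, 0, 1)
p-restricted factor λ_2 = (1, 2, 2, 0)

((0, 1, 0, 0), (0, 2, 0, 1), (1, 2, 2, 0))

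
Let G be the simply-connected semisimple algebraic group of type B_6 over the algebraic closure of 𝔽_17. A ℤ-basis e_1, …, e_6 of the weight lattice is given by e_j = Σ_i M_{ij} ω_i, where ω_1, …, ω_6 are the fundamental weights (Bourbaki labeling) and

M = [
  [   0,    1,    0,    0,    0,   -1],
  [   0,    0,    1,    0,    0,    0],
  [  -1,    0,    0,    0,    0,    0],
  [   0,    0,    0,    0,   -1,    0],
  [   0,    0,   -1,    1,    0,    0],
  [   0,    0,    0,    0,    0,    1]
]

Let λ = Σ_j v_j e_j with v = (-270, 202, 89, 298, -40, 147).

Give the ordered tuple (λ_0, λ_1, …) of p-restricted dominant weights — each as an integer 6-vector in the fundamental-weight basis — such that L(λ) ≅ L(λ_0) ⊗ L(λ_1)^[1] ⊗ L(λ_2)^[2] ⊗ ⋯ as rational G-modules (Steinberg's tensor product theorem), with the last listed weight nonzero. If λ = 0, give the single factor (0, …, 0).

Compute c_i = Σ_j M_{ij} v_j with v = (-270, 202, 89, 298, -40, 147):
  c_1 = (0)·(-270) + 1·202 + 0·89 + 0·298 + (0)·(-40) + (-1)·(147) = 55
  c_2 = (0)·(-270) + 0·202 + 1·89 + 0·298 + (0)·(-40) + 0·147 = 89
  c_3 = (-1)·(-270) + 0·202 + 0·89 + 0·298 + (0)·(-40) + 0·147 = 270
  c_4 = (0)·(-270) + 0·202 + 0·89 + 0·298 + (-1)·(-40) + 0·147 = 40
  c_5 = (0)·(-270) + 0·202 + (-1)·(89) + 1·298 + (0)·(-40) + 0·147 = 209
  c_6 = (0)·(-270) + 0·202 + 0·89 + 0·298 + (0)·(-40) + 1·147 = 147
Writing each c_i in base p = 17:
  c_1 = 55 = 4·17^0 + 3·17^1
  c_2 = 89 = 4·17^0 + 5·17^1
  c_3 = 270 = 15·17^0 + 15·17^1
  c_4 = 40 = 6·17^0 + 2·17^1
  c_5 = 209 = 5·17^0 + 12·17^1
  c_6 = 147 = 11·17^0 + 8·17^1
Factor λ_0 = (4, 4, 15, 6, 5, 11)
Factor λ_1 = (3, 5, 15, 2, 12, 8)

((4, 4, 15, 6, 5, 11), (3, 5, 15, 2, 12, 8))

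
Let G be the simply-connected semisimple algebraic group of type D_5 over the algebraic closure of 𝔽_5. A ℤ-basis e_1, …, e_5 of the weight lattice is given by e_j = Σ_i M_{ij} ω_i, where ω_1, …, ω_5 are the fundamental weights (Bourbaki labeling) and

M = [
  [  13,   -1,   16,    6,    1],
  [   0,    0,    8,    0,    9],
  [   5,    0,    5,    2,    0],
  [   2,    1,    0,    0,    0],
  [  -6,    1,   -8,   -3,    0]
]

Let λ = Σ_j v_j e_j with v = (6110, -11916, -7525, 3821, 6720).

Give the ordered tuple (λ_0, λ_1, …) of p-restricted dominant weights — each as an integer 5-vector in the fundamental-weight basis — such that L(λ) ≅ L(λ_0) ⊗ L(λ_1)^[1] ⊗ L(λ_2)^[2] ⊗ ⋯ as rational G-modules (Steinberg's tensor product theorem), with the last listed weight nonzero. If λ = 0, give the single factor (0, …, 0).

((2, 0, 2, 4, 1), (3, 1, 3, 0, 2), (3, 1, 2, 2, 1), (4, 2, 4, 2, 1))

ω-coordinates c = M·v, v = (6110, -11916, -7525, 3821, 6720):
  c_1 = 13*6110 + -1*-11916 + 16*-7525 + 6*3821 + 1*6720 = 592
  c_2 = 0*6110 + 0*-11916 + 8*-7525 + 0*3821 + 9*6720 = 280
  c_3 = 5*6110 + 0*-11916 + 5*-7525 + 2*3821 + 0*6720 = 567
  c_4 = 2*6110 + 1*-11916 + 0*-7525 + 0*3821 + 0*6720 = 304
  c_5 = -6*6110 + 1*-11916 + -8*-7525 + -3*3821 + 0*6720 = 161
Base-5 expansion of each c_i:
  c_1 = 592 = 2·5^0 + 3·5^1 + 3·5^2 + 4·5^3
  c_2 = 280 = 0·5^0 + 1·5^1 + 1·5^2 + 2·5^3
  c_3 = 567 = 2·5^0 + 3·5^1 + 2·5^2 + 4·5^3
  c_4 = 304 = 4·5^0 + 0·5^1 + 2·5^2 + 2·5^3
  c_5 = 161 = 1·5^0 + 2·5^1 + 1·5^2 + 1·5^3
Factor λ_0 = (2, 0, 2, 4, 1)
Factor λ_1 = (3, 1, 3, 0, 2)
Factor λ_2 = (3, 1, 2, 2, 1)
Factor λ_3 = (4, 2, 4, 2, 1)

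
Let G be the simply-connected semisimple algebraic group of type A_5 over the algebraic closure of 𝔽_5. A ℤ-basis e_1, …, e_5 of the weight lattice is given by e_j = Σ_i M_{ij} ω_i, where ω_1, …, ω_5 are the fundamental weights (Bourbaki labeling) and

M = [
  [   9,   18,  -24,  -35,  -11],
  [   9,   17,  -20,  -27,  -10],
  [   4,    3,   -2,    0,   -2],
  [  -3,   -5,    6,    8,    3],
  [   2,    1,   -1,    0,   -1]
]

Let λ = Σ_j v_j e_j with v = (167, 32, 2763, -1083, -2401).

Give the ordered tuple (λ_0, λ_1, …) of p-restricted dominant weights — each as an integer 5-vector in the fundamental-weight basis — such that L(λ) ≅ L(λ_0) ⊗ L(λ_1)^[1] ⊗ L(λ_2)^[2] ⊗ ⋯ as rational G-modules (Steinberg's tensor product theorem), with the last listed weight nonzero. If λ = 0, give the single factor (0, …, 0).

In the fundamental-weight basis, λ has coordinates c = M·v (v = (167, 32, 2763, -1083, -2401)):
  c_1 = 9*167 + 18*32 + -24*2763 + -35*-1083 + -11*-2401 = 83
  c_2 = 9*167 + 17*32 + -20*2763 + -27*-1083 + -10*-2401 = 38
  c_3 = 4*167 + 3*32 + -2*2763 + 0*-1083 + -2*-2401 = 40
  c_4 = -3*167 + -5*32 + 6*2763 + 8*-1083 + 3*-2401 = 50
  c_5 = 2*167 + 1*32 + -1*2763 + 0*-1083 + -1*-2401 = 4
Base-5 expansion of each c_i:
  c_1 = 83 = 3·5^0 + 1·5^1 + 3·5^2
  c_2 = 38 = 3·5^0 + 2·5^1 + 1·5^2
  c_3 = 40 = 0·5^0 + 3·5^1 + 1·5^2
  c_4 = 50 = 0·5^0 + 0·5^1 + 2·5^2
  c_5 = 4 = 4·5^0
Factor λ_0 = (3, 3, 0, 0, 4)
Factor λ_1 = (1, 2, 3, 0, 0)
Factor λ_2 = (3, 1, 1, 2, 0)

((3, 3, 0, 0, 4), (1, 2, 3, 0, 0), (3, 1, 1, 2, 0))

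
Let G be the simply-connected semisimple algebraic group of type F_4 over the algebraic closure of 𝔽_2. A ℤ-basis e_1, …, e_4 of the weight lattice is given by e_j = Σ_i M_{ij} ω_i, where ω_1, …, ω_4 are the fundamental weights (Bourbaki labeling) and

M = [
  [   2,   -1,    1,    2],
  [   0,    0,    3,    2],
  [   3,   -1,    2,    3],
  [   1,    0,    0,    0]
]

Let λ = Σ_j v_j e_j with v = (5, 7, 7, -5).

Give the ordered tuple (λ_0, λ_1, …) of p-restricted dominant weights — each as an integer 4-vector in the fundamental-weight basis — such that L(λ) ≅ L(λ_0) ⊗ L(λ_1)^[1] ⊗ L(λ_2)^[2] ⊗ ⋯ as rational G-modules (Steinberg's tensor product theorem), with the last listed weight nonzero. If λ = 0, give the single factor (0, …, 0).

((0, 1, 1, 1), (0, 1, 1, 0), (0, 0, 1, 1), (0, 1, 0, 0))

Converting to the ω-basis (c_i = row i of M dotted with v = (5, 7, 7, -5)):
  c_1 = 2·5 + (-1)·(7) + 1·7 + (2)·(-5) = 0
  c_2 = 0·5 + 0·7 + 3·7 + (2)·(-5) = 11
  c_3 = 3·5 + (-1)·(7) + 2·7 + (3)·(-5) = 7
  c_4 = 1·5 + 0·7 + 0·7 + (0)·(-5) = 5
p = 2; digits c_i = Σ_j d_{ij}·2^j, 0 ≤ d_{ij} < 2:
  c_1 = 0
  c_2 = 11 = 1·2^0 + 1·2^1 + 0·2^2 + 1·2^3
  c_3 = 7 = 1·2^0 + 1·2^1 + 1·2^2
  c_4 = 5 = 1·2^0 + 0·2^1 + 1·2^2
λ_0 = (0, 1, 1, 1)
λ_1 = (0, 1, 1, 0)
λ_2 = (0, 0, 1, 1)
λ_3 = (0, 1, 0, 0)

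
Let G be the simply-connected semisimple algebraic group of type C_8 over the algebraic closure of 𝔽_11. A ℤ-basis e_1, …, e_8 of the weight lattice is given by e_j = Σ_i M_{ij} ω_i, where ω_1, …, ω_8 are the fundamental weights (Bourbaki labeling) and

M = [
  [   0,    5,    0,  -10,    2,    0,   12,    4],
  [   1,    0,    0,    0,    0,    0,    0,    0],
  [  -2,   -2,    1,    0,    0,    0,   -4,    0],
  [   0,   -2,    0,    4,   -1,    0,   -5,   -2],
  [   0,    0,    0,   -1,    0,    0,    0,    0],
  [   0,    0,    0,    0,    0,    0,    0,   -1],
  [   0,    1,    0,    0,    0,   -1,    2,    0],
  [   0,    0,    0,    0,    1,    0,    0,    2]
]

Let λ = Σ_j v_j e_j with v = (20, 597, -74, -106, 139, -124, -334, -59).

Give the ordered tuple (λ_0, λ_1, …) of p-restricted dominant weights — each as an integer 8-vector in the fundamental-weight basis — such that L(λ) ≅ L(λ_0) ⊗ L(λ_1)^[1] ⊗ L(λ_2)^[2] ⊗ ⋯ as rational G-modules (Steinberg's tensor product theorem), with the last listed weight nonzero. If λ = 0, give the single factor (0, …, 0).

((2, 9, 6, 9, 7, 4, 9, 10), (7, 1, 2, 2, 9, 5, 4, 1))

In the fundamental-weight basis, λ has coordinates c = M·v (v = (20, 597, -74, -106, 139, -124, -334, -59)):
  c_1 = 0*20 + 5*597 + 0*-74 + -10*-106 + 2*139 + 0*-124 + 12*-334 + 4*-59 = 79
  c_2 = 1*20 + 0*597 + 0*-74 + 0*-106 + 0*139 + 0*-124 + 0*-334 + 0*-59 = 20
  c_3 = -2*20 + -2*597 + 1*-74 + 0*-106 + 0*139 + 0*-124 + -4*-334 + 0*-59 = 28
  c_4 = 0*20 + -2*597 + 0*-74 + 4*-106 + -1*139 + 0*-124 + -5*-334 + -2*-59 = 31
  c_5 = 0*20 + 0*597 + 0*-74 + -1*-106 + 0*139 + 0*-124 + 0*-334 + 0*-59 = 106
  c_6 = 0*20 + 0*597 + 0*-74 + 0*-106 + 0*139 + 0*-124 + 0*-334 + -1*-59 = 59
  c_7 = 0*20 + 1*597 + 0*-74 + 0*-106 + 0*139 + -1*-124 + 2*-334 + 0*-59 = 53
  c_8 = 0*20 + 0*597 + 0*-74 + 0*-106 + 1*139 + 0*-124 + 0*-334 + 2*-59 = 21
Expand coordinatewise in base 11:
  c_1 = 79 = 2·11^0 + 7·11^1
  c_2 = 20 = 9·11^0 + 1·11^1
  c_3 = 28 = 6·11^0 + 2·11^1
  c_4 = 31 = 9·11^0 + 2·11^1
  c_5 = 106 = 7·11^0 + 9·11^1
  c_6 = 59 = 4·11^0 + 5·11^1
  c_7 = 53 = 9·11^0 + 4·11^1
  c_8 = 21 = 10·11^0 + 1·11^1
p-restricted factor λ_0 = (2, 9, 6, 9, 7, 4, 9, 10)
p-restricted factor λ_1 = (7, 1, 2, 2, 9, 5, 4, 1)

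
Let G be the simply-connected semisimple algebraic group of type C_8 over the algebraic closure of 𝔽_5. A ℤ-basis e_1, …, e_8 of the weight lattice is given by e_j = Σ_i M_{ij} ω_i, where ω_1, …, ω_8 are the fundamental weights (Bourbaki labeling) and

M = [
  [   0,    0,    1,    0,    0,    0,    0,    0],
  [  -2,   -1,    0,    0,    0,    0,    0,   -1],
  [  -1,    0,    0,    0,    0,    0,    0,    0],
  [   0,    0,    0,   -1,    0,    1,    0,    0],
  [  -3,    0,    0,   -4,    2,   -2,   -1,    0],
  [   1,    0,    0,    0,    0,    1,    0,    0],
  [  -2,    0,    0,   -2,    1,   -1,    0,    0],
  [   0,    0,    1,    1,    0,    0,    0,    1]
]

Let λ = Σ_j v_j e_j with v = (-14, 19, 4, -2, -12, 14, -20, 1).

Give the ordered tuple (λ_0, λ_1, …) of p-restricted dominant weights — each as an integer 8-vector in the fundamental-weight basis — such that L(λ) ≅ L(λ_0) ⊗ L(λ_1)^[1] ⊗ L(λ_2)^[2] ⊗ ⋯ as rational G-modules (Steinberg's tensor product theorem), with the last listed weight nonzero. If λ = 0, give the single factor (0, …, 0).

Change of basis e → ω: c = M·v where v = (-14, 19, 4, -2, -12, 14, -20, 1):
  c_1 = (0)·(-14) + (0)·(19) + (1)·(4) + (0)·(-2) + (0)·(-12) + (0)·(14) + (0)·(-20) + (0)·(1) = 4
  c_2 = (-2)·(-14) + (-1)·(19) + (0)·(4) + (0)·(-2) + (0)·(-12) + (0)·(14) + (0)·(-20) + (-1)·(1) = 8
  c_3 = (-1)·(-14) + (0)·(19) + (0)·(4) + (0)·(-2) + (0)·(-12) + (0)·(14) + (0)·(-20) + (0)·(1) = 14
  c_4 = (0)·(-14) + (0)·(19) + (0)·(4) + (-1)·(-2) + (0)·(-12) + (1)·(14) + (0)·(-20) + (0)·(1) = 16
  c_5 = (-3)·(-14) + (0)·(19) + (0)·(4) + (-4)·(-2) + (2)·(-12) + (-2)·(14) + (-1)·(-20) + (0)·(1) = 18
  c_6 = (1)·(-14) + (0)·(19) + (0)·(4) + (0)·(-2) + (0)·(-12) + (1)·(14) + (0)·(-20) + (0)·(1) = 0
  c_7 = (-2)·(-14) + (0)·(19) + (0)·(4) + (-2)·(-2) + (1)·(-12) + (-1)·(14) + (0)·(-20) + (0)·(1) = 6
  c_8 = (0)·(-14) + (0)·(19) + (1)·(4) + (1)·(-2) + (0)·(-12) + (0)·(14) + (0)·(-20) + (1)·(1) = 3
Base-5 expansion of each c_i:
  c_1 = 4 = 4·5^0
  c_2 = 8 = 3·5^0 + 1·5^1
  c_3 = 14 = 4·5^0 + 2·5^1
  c_4 = 16 = 1·5^0 + 3·5^1
  c_5 = 18 = 3·5^0 + 3·5^1
  c_6 = 0
  c_7 = 6 = 1·5^0 + 1·5^1
  c_8 = 3 = 3·5^0
λ_0 = (4, 3, 4, 1, 3, 0, 1, 3)
λ_1 = (0, 1, 2, 3, 3, 0, 1, 0)

((4, 3, 4, 1, 3, 0, 1, 3), (0, 1, 2, 3, 3, 0, 1, 0))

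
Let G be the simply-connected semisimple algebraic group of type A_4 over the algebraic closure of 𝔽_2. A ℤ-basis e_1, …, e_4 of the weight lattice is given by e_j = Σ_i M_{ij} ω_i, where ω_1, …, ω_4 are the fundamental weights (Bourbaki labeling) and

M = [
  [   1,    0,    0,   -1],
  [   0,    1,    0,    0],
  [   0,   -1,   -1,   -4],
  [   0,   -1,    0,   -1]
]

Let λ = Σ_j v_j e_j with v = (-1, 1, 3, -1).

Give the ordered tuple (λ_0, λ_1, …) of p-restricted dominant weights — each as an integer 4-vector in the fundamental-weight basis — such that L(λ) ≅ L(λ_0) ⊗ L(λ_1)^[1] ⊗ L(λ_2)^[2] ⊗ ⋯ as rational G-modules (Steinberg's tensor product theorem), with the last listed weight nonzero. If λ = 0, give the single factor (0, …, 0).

((0, 1, 0, 0),)

Change of basis e → ω: c = M·v where v = (-1, 1, 3, -1):
  c_1 = (1)·(-1) + 0·1 + 0·3 + (-1)·(-1) = 0
  c_2 = (0)·(-1) + 1·1 + 0·3 + (0)·(-1) = 1
  c_3 = (0)·(-1) + (-1)·(1) + (-1)·(3) + (-4)·(-1) = 0
  c_4 = (0)·(-1) + (-1)·(1) + 0·3 + (-1)·(-1) = 0
p = 2; digits c_i = Σ_j d_{ij}·2^j, 0 ≤ d_{ij} < 2:
  c_1 = 0
  c_2 = 1 = 1·2^0
  c_3 = 0
  c_4 = 0
Factor λ_0 = (0, 1, 0, 0)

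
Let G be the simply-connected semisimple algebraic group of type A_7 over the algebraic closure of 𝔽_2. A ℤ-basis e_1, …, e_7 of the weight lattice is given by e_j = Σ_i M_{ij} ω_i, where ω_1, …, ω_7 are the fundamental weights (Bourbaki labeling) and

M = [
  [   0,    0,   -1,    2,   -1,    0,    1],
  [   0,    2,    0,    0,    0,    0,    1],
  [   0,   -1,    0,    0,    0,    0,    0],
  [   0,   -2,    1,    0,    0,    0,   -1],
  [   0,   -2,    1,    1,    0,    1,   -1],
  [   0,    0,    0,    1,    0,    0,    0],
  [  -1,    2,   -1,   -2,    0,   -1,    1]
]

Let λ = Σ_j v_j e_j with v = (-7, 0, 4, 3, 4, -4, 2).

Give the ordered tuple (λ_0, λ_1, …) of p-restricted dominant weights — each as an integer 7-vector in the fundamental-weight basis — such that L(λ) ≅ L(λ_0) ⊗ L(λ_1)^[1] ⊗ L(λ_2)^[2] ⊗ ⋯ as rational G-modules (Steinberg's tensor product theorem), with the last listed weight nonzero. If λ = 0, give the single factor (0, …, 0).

Change of basis e → ω: c = M·v where v = (-7, 0, 4, 3, 4, -4, 2):
  c_1 = (0)·(-7) + 0·0 + (-1)·(4) + 2·3 + (-1)·(4) + (0)·(-4) + 1·2 = 0
  c_2 = (0)·(-7) + 2·0 + 0·4 + 0·3 + 0·4 + (0)·(-4) + 1·2 = 2
  c_3 = (0)·(-7) + (-1)·(0) + 0·4 + 0·3 + 0·4 + (0)·(-4) + 0·2 = 0
  c_4 = (0)·(-7) + (-2)·(0) + 1·4 + 0·3 + 0·4 + (0)·(-4) + (-1)·(2) = 2
  c_5 = (0)·(-7) + (-2)·(0) + 1·4 + 1·3 + 0·4 + (1)·(-4) + (-1)·(2) = 1
  c_6 = (0)·(-7) + 0·0 + 0·4 + 1·3 + 0·4 + (0)·(-4) + 0·2 = 3
  c_7 = (-1)·(-7) + 2·0 + (-1)·(4) + (-2)·(3) + 0·4 + (-1)·(-4) + 1·2 = 3
Base-2 expansion of each c_i:
  c_1 = 0
  c_2 = 2 = 0·2^0 + 1·2^1
  c_3 = 0
  c_4 = 2 = 0·2^0 + 1·2^1
  c_5 = 1 = 1·2^0
  c_6 = 3 = 1·2^0 + 1·2^1
  c_7 = 3 = 1·2^0 + 1·2^1
λ_0 = (0, 0, 0, 0, 1, 1, 1)
λ_1 = (0, 1, 0, 1, 0, 1, 1)

((0, 0, 0, 0, 1, 1, 1), (0, 1, 0, 1, 0, 1, 1))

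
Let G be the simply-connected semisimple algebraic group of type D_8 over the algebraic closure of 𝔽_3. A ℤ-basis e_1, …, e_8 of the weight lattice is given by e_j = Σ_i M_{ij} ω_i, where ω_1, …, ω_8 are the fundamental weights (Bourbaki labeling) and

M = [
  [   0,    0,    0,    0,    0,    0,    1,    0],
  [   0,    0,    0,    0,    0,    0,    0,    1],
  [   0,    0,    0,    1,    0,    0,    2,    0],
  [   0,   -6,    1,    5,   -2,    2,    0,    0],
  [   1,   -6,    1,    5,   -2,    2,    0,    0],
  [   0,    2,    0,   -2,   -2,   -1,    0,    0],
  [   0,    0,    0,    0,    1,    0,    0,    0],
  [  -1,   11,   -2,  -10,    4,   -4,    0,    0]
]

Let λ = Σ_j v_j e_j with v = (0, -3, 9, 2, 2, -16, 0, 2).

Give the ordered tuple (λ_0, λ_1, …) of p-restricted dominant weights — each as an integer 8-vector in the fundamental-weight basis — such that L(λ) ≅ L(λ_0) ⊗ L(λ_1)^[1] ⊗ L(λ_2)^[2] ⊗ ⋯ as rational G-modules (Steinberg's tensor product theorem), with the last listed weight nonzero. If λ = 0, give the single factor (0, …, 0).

((0, 2, 2, 1, 1, 2, 2, 1),)

Change of basis e → ω: c = M·v where v = (0, -3, 9, 2, 2, -16, 0, 2):
  c_1 = 0·0 + (0)·(-3) + 0·9 + 0·2 + 0·2 + (0)·(-16) + 1·0 + 0·2 = 0
  c_2 = 0·0 + (0)·(-3) + 0·9 + 0·2 + 0·2 + (0)·(-16) + 0·0 + 1·2 = 2
  c_3 = 0·0 + (0)·(-3) + 0·9 + 1·2 + 0·2 + (0)·(-16) + 2·0 + 0·2 = 2
  c_4 = 0·0 + (-6)·(-3) + 1·9 + 5·2 + (-2)·(2) + (2)·(-16) + 0·0 + 0·2 = 1
  c_5 = 1·0 + (-6)·(-3) + 1·9 + 5·2 + (-2)·(2) + (2)·(-16) + 0·0 + 0·2 = 1
  c_6 = 0·0 + (2)·(-3) + 0·9 + (-2)·(2) + (-2)·(2) + (-1)·(-16) + 0·0 + 0·2 = 2
  c_7 = 0·0 + (0)·(-3) + 0·9 + 0·2 + 1·2 + (0)·(-16) + 0·0 + 0·2 = 2
  c_8 = (-1)·(0) + (11)·(-3) + (-2)·(9) + (-10)·(2) + 4·2 + (-4)·(-16) + 0·0 + 0·2 = 1
Expand coordinatewise in base 3:
  c_1 = 0
  c_2 = 2 = 2·3^0
  c_3 = 2 = 2·3^0
  c_4 = 1 = 1·3^0
  c_5 = 1 = 1·3^0
  c_6 = 2 = 2·3^0
  c_7 = 2 = 2·3^0
  c_8 = 1 = 1·3^0
Factor λ_0 = (0, 2, 2, 1, 1, 2, 2, 1)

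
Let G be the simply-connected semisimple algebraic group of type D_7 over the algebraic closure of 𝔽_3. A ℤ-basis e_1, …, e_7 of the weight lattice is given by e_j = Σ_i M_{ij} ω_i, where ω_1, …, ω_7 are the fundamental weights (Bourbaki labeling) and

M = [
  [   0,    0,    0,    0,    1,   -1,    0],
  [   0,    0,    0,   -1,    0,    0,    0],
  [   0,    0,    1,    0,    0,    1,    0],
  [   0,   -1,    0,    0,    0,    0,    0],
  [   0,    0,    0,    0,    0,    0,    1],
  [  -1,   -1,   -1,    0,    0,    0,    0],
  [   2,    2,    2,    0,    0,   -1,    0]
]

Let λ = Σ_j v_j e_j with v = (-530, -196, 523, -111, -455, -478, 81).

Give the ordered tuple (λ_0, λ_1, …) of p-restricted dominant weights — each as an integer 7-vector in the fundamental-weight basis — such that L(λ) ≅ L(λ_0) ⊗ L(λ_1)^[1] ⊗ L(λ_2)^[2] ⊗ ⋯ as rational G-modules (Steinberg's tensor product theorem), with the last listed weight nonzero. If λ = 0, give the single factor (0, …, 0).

((2, 0, 0, 1, 0, 2, 0), (1, 1, 0, 2, 0, 1, 0), (2, 0, 2, 0, 0, 1, 2), (0, 1, 1, 1, 0, 1, 2), (0, 1, 0, 2, 1, 2, 0))

Compute c_i = Σ_j M_{ij} v_j with v = (-530, -196, 523, -111, -455, -478, 81):
  c_1 = (0)·(-530) + (0)·(-196) + (0)·(523) + (0)·(-111) + (1)·(-455) + (-1)·(-478) + (0)·(81) = 23
  c_2 = (0)·(-530) + (0)·(-196) + (0)·(523) + (-1)·(-111) + (0)·(-455) + (0)·(-478) + (0)·(81) = 111
  c_3 = (0)·(-530) + (0)·(-196) + (1)·(523) + (0)·(-111) + (0)·(-455) + (1)·(-478) + (0)·(81) = 45
  c_4 = (0)·(-530) + (-1)·(-196) + (0)·(523) + (0)·(-111) + (0)·(-455) + (0)·(-478) + (0)·(81) = 196
  c_5 = (0)·(-530) + (0)·(-196) + (0)·(523) + (0)·(-111) + (0)·(-455) + (0)·(-478) + (1)·(81) = 81
  c_6 = (-1)·(-530) + (-1)·(-196) + (-1)·(523) + (0)·(-111) + (0)·(-455) + (0)·(-478) + (0)·(81) = 203
  c_7 = (2)·(-530) + (2)·(-196) + (2)·(523) + (0)·(-111) + (0)·(-455) + (-1)·(-478) + (0)·(81) = 72
Writing each c_i in base p = 3:
  c_1 = 23 = 2·3^0 + 1·3^1 + 2·3^2
  c_2 = 111 = 0·3^0 + 1·3^1 + 0·3^2 + 1·3^3 + 1·3^4
  c_3 = 45 = 0·3^0 + 0·3^1 + 2·3^2 + 1·3^3
  c_4 = 196 = 1·3^0 + 2·3^1 + 0·3^2 + 1·3^3 + 2·3^4
  c_5 = 81 = 0·3^0 + 0·3^1 + 0·3^2 + 0·3^3 + 1·3^4
  c_6 = 203 = 2·3^0 + 1·3^1 + 1·3^2 + 1·3^3 + 2·3^4
  c_7 = 72 = 0·3^0 + 0·3^1 + 2·3^2 + 2·3^3
λ_0 = (2, 0, 0, 1, 0, 2, 0)
λ_1 = (1, 1, 0, 2, 0, 1, 0)
λ_2 = (2, 0, 2, 0, 0, 1, 2)
λ_3 = (0, 1, 1, 1, 0, 1, 2)
λ_4 = (0, 1, 0, 2, 1, 2, 0)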